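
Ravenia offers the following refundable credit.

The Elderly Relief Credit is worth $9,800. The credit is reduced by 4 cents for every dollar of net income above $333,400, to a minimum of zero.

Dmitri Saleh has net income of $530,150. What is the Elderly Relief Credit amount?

$1,930

Elderly Relief Credit: 4% of the $196,750 excess over $333,400 is $7,870; credit = $9,800 − $7,870 = $1,930.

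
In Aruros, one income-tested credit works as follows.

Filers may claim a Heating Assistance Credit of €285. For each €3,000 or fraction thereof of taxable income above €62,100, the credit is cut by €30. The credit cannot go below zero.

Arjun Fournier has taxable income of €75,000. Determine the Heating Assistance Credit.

Heating Assistance Credit: income exceeds €62,100 by €12,900, which is 5 full-or-partial €3,000 increments; reduction = 5 × €30 = €150, leaving €135.

€135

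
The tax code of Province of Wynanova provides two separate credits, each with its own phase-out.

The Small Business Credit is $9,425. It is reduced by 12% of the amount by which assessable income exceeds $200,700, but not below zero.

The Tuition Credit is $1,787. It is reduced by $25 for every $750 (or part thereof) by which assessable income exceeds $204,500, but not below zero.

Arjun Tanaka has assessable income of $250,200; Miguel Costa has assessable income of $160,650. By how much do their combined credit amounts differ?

Arjun ($250,200): Small Business Credit: 12% of the $49,500 excess over $200,700 is $5,940; credit = $9,425 − $5,940 = $3,485. Tuition Credit: income exceeds $204,500 by $45,700, which is 61 full-or-partial $750 increments; reduction = 61 × $25 = $1,525, leaving $262. total $3,485 + $262 = $3,747
Miguel ($160,650): Small Business Credit: $160,650 is at or below the $200,700 threshold, so the full $9,425 applies. Tuition Credit: $160,650 is at or below the $204,500 threshold, so the full $1,787 applies. total $9,425 + $1,787 = $11,212
Difference: |$3,747 − $11,212| = $7,465.

$7,465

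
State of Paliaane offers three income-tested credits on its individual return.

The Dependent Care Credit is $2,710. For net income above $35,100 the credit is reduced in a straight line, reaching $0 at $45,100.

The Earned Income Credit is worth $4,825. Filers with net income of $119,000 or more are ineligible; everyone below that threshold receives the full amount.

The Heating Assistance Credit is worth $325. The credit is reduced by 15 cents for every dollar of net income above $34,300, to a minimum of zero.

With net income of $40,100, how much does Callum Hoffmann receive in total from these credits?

Dependent Care Credit: $40,100 is $5,000 into a $10,000 phase-out range, leaving 5,000/10,000 of the credit: $2,710 × 5,000/10,000 = $1,355.
Earned Income Credit: $40,100 is below the $119,000 cutoff, so the full $4,825 applies.
Heating Assistance Credit: 15% of the $5,800 excess over $34,300 is $870 ≥ base, so the credit is $0.
Total: $1,355 + $4,825 + $0 = $6,180.

$6,180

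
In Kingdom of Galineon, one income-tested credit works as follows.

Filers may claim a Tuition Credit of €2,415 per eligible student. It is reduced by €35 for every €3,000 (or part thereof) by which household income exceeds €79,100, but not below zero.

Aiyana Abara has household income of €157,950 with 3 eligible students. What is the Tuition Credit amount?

Tuition Credit: base = 3 × €2,415 = €7,245. income exceeds €79,100 by €78,850, which is 27 full-or-partial €3,000 increments; reduction = 27 × €35 = €945, leaving €6,300.

€6,300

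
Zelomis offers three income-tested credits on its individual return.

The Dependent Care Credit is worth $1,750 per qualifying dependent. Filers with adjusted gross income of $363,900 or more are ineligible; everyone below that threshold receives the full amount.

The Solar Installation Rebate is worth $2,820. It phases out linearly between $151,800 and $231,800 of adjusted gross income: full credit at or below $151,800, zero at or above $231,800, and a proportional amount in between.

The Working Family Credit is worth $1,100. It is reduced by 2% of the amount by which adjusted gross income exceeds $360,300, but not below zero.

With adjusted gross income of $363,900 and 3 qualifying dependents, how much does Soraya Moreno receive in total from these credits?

$1,028

Dependent Care Credit: base = 3 × $1,750 = $5,250. $363,900 meets or exceeds the $363,900 cutoff, so the credit is $0.
Solar Installation Rebate: $363,900 is at or above $231,800, so the credit is $0.
Working Family Credit: 2% of the $3,600 excess over $360,300 is $72; credit = $1,100 − $72 = $1,028.
Total: $0 + $0 + $1,028 = $1,028.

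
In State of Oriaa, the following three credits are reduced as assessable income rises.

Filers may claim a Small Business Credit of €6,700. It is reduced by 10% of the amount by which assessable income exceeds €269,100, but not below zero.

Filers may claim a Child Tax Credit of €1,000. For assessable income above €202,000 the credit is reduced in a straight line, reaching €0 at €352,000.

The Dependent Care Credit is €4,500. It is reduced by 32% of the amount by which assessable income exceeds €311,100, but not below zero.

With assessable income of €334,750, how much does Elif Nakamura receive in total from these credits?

Small Business Credit: 10% of the €65,650 excess over €269,100 is €6,565; credit = €6,700 − €6,565 = €135.
Child Tax Credit: €334,750 is €132,750 into a €150,000 phase-out range, leaving 17,250/150,000 of the credit: €1,000 × 17,250/150,000 = €115.
Dependent Care Credit: 32% of the €23,650 excess over €311,100 is €7,568 ≥ base, so the credit is €0.
Total: €135 + €115 + €0 = €250.

€250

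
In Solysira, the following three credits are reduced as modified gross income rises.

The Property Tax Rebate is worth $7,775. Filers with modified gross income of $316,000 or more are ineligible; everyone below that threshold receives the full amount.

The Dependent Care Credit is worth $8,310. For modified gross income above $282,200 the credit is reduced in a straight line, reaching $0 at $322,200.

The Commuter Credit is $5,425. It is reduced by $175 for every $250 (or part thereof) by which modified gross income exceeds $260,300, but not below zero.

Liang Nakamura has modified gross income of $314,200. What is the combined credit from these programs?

$9,437

Property Tax Rebate: $314,200 is below the $316,000 cutoff, so the full $7,775 applies.
Dependent Care Credit: $314,200 is $32,000 into a $40,000 phase-out range, leaving 8,000/40,000 of the credit: $8,310 × 8,000/40,000 = $1,662.
Commuter Credit: income exceeds $260,300 by $53,900 → 216 increments × $175 = $37,800 ≥ base, so the credit is $0.
Total: $7,775 + $1,662 + $0 = $9,437.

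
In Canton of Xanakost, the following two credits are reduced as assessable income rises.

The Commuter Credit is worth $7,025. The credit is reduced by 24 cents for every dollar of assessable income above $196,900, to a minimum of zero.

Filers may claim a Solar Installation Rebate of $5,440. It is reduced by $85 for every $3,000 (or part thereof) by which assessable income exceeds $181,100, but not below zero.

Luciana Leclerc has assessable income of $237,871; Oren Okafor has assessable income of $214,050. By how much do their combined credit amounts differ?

$3,589

Luciana ($237,871): Commuter Credit: 24% of the $40,971 excess over $196,900 is $9,833.04 ≥ base, so the credit is $0. Solar Installation Rebate: income exceeds $181,100 by $56,771, which is 19 full-or-partial $3,000 increments; reduction = 19 × $85 = $1,615, leaving $3,825. total $0 + $3,825 = $3,825
Oren ($214,050): Commuter Credit: 24% of the $17,150 excess over $196,900 is $4,116; credit = $7,025 − $4,116 = $2,909. Solar Installation Rebate: income exceeds $181,100 by $32,950, which is 11 full-or-partial $3,000 increments; reduction = 11 × $85 = $935, leaving $4,505. total $2,909 + $4,505 = $7,414
Difference: |$3,825 − $7,414| = $3,589.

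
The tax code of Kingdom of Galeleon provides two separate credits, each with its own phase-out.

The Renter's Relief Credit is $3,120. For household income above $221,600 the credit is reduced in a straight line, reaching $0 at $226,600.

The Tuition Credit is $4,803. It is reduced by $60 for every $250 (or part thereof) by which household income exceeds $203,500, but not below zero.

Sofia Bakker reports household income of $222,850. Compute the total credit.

$2,463

Renter's Relief Credit: $222,850 is $1,250 into a $5,000 phase-out range, leaving 3,750/5,000 of the credit: $3,120 × 3,750/5,000 = $2,340.
Tuition Credit: income exceeds $203,500 by $19,350, which is 78 full-or-partial $250 increments; reduction = 78 × $60 = $4,680, leaving $123.
Total: $2,340 + $123 = $2,463.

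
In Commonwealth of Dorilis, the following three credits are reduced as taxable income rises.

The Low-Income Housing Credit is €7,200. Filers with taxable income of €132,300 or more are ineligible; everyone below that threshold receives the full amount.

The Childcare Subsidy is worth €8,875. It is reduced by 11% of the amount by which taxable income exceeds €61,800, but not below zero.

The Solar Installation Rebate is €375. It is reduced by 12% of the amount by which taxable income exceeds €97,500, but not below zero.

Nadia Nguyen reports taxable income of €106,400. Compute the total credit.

€11,169

Low-Income Housing Credit: €106,400 is below the €132,300 cutoff, so the full €7,200 applies.
Childcare Subsidy: 11% of the €44,600 excess over €61,800 is €4,906; credit = €8,875 − €4,906 = €3,969.
Solar Installation Rebate: 12% of the €8,900 excess over €97,500 is €1,068 ≥ base, so the credit is €0.
Total: €7,200 + €3,969 + €0 = €11,169.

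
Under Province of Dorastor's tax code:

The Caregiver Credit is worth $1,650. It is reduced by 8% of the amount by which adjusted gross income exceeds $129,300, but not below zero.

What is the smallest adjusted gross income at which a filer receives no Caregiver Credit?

$149,925

The credit falls by 8% of each dollar above $129,300, so it reaches zero when the excess is $1,650 / 8% = $20,625: income = $129,300 + $20,625 = $149,925.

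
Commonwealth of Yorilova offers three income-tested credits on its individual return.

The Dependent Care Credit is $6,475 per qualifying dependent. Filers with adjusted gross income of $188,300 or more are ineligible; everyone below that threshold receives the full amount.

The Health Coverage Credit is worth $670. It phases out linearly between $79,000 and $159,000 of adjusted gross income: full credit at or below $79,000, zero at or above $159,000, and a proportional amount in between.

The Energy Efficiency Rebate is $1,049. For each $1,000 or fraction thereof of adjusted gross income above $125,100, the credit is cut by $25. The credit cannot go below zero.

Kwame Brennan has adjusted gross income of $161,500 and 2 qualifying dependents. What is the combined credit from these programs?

$13,074

Dependent Care Credit: base = 2 × $6,475 = $12,950. $161,500 is below the $188,300 cutoff, so the full $12,950 applies.
Health Coverage Credit: $161,500 is at or above $159,000, so the credit is $0.
Energy Efficiency Rebate: income exceeds $125,100 by $36,400, which is 37 full-or-partial $1,000 increments; reduction = 37 × $25 = $925, leaving $124.
Total: $12,950 + $0 + $124 = $13,074.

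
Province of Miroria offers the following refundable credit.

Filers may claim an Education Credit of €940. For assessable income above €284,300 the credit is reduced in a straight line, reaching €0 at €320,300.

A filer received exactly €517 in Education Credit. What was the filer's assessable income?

€300,500

€517 is 517/940 of the full €940, so 423/940 of the €36,000 range has been used: income = €284,300 + €36,000 × 423/940 = €300,500.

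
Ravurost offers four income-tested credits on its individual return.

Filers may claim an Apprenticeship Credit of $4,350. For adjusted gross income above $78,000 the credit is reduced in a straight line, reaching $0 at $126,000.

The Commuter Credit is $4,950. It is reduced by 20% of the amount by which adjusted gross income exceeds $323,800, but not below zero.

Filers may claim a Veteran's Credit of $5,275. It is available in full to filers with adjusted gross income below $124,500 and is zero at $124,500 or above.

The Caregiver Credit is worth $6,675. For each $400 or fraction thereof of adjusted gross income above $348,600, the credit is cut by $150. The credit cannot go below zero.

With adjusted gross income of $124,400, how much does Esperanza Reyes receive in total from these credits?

$17,045

Apprenticeship Credit: $124,400 is $46,400 into a $48,000 phase-out range, leaving 1,600/48,000 of the credit: $4,350 × 1,600/48,000 = $145.
Commuter Credit: $124,400 is at or below the $323,800 threshold, so the full $4,950 applies.
Veteran's Credit: $124,400 is below the $124,500 cutoff, so the full $5,275 applies.
Caregiver Credit: $124,400 is at or below the $348,600 threshold, so the full $6,675 applies.
Total: $145 + $4,950 + $5,275 + $6,675 = $17,045.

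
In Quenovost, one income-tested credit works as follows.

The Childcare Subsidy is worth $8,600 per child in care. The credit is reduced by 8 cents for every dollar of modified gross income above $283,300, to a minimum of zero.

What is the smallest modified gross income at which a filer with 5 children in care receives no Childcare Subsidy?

$820,800

Full credit = 5 × $8,600 = $43,000.
The credit falls by 8% of each dollar above $283,300, so it reaches zero when the excess is $43,000 / 8% = $537,500: income = $283,300 + $537,500 = $820,800.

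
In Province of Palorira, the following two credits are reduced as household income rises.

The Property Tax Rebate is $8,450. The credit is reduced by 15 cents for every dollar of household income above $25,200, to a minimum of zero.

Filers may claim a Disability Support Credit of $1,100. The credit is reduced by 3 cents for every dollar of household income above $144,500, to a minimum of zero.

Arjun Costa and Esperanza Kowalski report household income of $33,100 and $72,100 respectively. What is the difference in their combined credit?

$5,850

Arjun ($33,100): Property Tax Rebate: 15% of the $7,900 excess over $25,200 is $1,185; credit = $8,450 − $1,185 = $7,265. Disability Support Credit: $33,100 is at or below the $144,500 threshold, so the full $1,100 applies. total $7,265 + $1,100 = $8,365
Esperanza ($72,100): Property Tax Rebate: 15% of the $46,900 excess over $25,200 is $7,035; credit = $8,450 − $7,035 = $1,415. Disability Support Credit: $72,100 is at or below the $144,500 threshold, so the full $1,100 applies. total $1,415 + $1,100 = $2,515
Difference: |$8,365 − $2,515| = $5,850.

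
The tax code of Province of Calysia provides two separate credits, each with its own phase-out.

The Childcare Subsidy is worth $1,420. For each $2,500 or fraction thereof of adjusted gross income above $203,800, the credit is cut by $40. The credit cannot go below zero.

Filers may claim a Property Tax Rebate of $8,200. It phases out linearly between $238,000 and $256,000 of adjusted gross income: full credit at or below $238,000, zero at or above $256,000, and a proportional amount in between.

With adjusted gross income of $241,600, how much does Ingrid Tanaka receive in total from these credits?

Childcare Subsidy: income exceeds $203,800 by $37,800, which is 16 full-or-partial $2,500 increments; reduction = 16 × $40 = $640, leaving $780.
Property Tax Rebate: $241,600 is $3,600 into a $18,000 phase-out range, leaving 14,400/18,000 of the credit: $8,200 × 14,400/18,000 = $6,560.
Total: $780 + $6,560 = $7,340.

$7,340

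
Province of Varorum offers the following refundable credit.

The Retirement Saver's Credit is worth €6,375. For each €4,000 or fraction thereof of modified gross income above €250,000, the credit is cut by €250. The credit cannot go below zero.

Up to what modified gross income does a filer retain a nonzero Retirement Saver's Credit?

After 25 increments the reduction is 25 × €250 = €6,250, leaving €125; one more increment wipes it out. Increment 25 ends at excess 25 × €4,000 = €100,000, so the highest qualifying income is €250,000 + €100,000 = €350,000.

€350,000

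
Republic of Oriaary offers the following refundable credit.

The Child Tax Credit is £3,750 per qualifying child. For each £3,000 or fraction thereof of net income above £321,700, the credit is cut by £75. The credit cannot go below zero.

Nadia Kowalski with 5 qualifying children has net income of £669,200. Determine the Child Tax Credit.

£10,050

Child Tax Credit: base = 5 × £3,750 = £18,750. income exceeds £321,700 by £347,500, which is 116 full-or-partial £3,000 increments; reduction = 116 × £75 = £8,700, leaving £10,050.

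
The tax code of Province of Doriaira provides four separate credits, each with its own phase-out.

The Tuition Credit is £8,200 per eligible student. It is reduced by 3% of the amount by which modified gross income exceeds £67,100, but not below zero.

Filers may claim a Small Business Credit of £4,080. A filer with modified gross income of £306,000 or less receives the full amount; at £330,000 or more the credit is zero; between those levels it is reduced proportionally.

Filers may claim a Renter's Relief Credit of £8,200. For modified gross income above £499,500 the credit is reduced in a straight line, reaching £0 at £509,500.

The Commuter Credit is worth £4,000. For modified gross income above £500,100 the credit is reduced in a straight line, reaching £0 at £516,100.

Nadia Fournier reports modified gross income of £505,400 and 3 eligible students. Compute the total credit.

£17,488

Tuition Credit: base = 3 × £8,200 = £24,600. 3% of the £438,300 excess over £67,100 is £13,149; credit = £24,600 − £13,149 = £11,451.
Small Business Credit: £505,400 is at or above £330,000, so the credit is £0.
Renter's Relief Credit: £505,400 is £5,900 into a £10,000 phase-out range, leaving 4,100/10,000 of the credit: £8,200 × 4,100/10,000 = £3,362.
Commuter Credit: £505,400 is £5,300 into a £16,000 phase-out range, leaving 10,700/16,000 of the credit: £4,000 × 10,700/16,000 = £2,675.
Total: £11,451 + £0 + £3,362 + £2,675 = £17,488.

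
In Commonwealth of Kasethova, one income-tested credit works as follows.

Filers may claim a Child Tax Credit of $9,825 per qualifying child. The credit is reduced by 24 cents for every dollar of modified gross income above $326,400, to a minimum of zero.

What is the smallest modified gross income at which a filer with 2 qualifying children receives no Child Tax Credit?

Full credit = 2 × $9,825 = $19,650.
The credit falls by 24% of each dollar above $326,400, so it reaches zero when the excess is $19,650 / 24% = $81,875: income = $326,400 + $81,875 = $408,275.

$408,275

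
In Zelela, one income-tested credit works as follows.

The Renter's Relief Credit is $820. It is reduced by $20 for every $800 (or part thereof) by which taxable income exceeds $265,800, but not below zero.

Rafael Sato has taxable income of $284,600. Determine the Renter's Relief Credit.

Renter's Relief Credit: income exceeds $265,800 by $18,800, which is 24 full-or-partial $800 increments; reduction = 24 × $20 = $480, leaving $340.

$340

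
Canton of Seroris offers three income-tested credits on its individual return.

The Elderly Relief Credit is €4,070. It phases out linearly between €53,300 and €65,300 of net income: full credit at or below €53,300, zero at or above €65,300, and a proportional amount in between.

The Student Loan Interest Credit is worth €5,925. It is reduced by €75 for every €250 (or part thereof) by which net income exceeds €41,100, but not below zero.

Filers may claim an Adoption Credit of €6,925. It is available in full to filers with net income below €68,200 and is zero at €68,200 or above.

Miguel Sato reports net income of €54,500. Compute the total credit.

Elderly Relief Credit: €54,500 is €1,200 into a €12,000 phase-out range, leaving 10,800/12,000 of the credit: €4,070 × 10,800/12,000 = €3,663.
Student Loan Interest Credit: income exceeds €41,100 by €13,400, which is 54 full-or-partial €250 increments; reduction = 54 × €75 = €4,050, leaving €1,875.
Adoption Credit: €54,500 is below the €68,200 cutoff, so the full €6,925 applies.
Total: €3,663 + €1,875 + €6,925 = €12,463.

€12,463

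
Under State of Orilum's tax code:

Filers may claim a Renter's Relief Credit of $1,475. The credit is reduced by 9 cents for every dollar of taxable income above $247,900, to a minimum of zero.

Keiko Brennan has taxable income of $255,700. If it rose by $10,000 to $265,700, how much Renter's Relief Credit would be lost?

At $255,700 — 9% of the $7,800 excess over $247,900 is $702; credit = $1,475 − $702 = $773.
At $265,700 — 9% of the $17,800 excess over $247,900 is $1,602 ≥ base, so the credit is $0.
Lost: $773 − $0 = $773.

$773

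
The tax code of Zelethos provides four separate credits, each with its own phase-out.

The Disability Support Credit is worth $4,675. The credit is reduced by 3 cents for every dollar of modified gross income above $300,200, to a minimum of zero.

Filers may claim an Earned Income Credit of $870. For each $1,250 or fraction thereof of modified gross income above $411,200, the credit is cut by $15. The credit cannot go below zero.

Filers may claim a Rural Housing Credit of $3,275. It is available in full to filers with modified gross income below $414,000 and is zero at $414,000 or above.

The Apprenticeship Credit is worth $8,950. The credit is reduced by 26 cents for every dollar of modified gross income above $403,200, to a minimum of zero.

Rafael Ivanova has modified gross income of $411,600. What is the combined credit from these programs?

$12,229

Disability Support Credit: 3% of the $111,400 excess over $300,200 is $3,342; credit = $4,675 − $3,342 = $1,333.
Earned Income Credit: income exceeds $411,200 by $400, which is 1 full-or-partial $1,250 increment; reduction = 1 × $15 = $15, leaving $855.
Rural Housing Credit: $411,600 is below the $414,000 cutoff, so the full $3,275 applies.
Apprenticeship Credit: 26% of the $8,400 excess over $403,200 is $2,184; credit = $8,950 − $2,184 = $6,766.
Total: $1,333 + $855 + $3,275 + $6,766 = $12,229.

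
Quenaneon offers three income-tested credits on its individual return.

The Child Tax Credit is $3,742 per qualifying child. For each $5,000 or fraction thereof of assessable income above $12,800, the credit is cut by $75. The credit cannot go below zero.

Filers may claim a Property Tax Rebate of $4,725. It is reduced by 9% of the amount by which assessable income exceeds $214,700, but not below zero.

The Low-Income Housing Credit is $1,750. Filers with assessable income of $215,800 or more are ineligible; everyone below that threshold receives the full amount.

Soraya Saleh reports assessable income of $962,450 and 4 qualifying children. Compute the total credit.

$718

Child Tax Credit: base = 4 × $3,742 = $14,968. income exceeds $12,800 by $949,650, which is 190 full-or-partial $5,000 increments; reduction = 190 × $75 = $14,250, leaving $718.
Property Tax Rebate: 9% of the $747,750 excess over $214,700 is $67,297.50 ≥ base, so the credit is $0.
Low-Income Housing Credit: $962,450 meets or exceeds the $215,800 cutoff, so the credit is $0.
Total: $718 + $0 + $0 = $718.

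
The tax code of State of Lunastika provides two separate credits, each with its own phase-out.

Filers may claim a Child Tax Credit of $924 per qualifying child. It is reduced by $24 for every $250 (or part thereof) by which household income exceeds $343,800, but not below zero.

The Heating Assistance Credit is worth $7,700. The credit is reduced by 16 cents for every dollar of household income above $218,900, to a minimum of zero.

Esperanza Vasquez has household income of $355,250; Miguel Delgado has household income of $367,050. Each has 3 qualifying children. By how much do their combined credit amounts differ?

Esperanza ($355,250): Child Tax Credit: base = 3 × $924 = $2,772. income exceeds $343,800 by $11,450, which is 46 full-or-partial $250 increments; reduction = 46 × $24 = $1,104, leaving $1,668. Heating Assistance Credit: 16% of the $136,350 excess over $218,900 is $21,816 ≥ base, so the credit is $0. total $1,668 + $0 = $1,668
Miguel ($367,050): Child Tax Credit: base = 3 × $924 = $2,772. income exceeds $343,800 by $23,250, which is 93 full-or-partial $250 increments; reduction = 93 × $24 = $2,232, leaving $540. Heating Assistance Credit: 16% of the $148,150 excess over $218,900 is $23,704 ≥ base, so the credit is $0. total $540 + $0 = $540
Difference: |$1,668 − $540| = $1,128.

$1,128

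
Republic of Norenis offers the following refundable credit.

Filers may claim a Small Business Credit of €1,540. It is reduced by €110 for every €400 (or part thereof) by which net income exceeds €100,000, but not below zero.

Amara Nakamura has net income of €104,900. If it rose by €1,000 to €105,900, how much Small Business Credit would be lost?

€110

At €104,900 — income exceeds €100,000 by €4,900, which is 13 full-or-partial €400 increments; reduction = 13 × €110 = €1,430, leaving €110.
At €105,900 — income exceeds €100,000 by €5,900 → 15 increments × €110 = €1,650 ≥ base, so the credit is €0.
Lost: €110 − €0 = €110.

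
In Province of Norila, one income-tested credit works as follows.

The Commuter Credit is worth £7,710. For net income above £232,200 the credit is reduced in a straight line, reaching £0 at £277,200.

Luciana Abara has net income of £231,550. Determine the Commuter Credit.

£7,710

Commuter Credit: £231,550 is at or below the £232,200 threshold, so the full £7,710 applies.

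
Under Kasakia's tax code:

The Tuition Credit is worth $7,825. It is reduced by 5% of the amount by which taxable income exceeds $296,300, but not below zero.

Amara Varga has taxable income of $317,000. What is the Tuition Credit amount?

$6,790

Tuition Credit: 5% of the $20,700 excess over $296,300 is $1,035; credit = $7,825 − $1,035 = $6,790.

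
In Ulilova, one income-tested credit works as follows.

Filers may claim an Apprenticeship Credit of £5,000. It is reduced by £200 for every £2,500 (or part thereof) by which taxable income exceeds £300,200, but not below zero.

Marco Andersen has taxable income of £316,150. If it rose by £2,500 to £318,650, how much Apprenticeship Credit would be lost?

£200

At £316,150 — income exceeds £300,200 by £15,950, which is 7 full-or-partial £2,500 increments; reduction = 7 × £200 = £1,400, leaving £3,600.
At £318,650 — income exceeds £300,200 by £18,450, which is 8 full-or-partial £2,500 increments; reduction = 8 × £200 = £1,600, leaving £3,400.
Lost: £3,600 − £3,400 = £200.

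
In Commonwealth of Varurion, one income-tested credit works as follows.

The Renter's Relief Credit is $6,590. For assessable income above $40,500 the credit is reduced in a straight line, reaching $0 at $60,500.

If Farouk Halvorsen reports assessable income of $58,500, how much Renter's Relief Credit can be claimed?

Renter's Relief Credit: $58,500 is $18,000 into a $20,000 phase-out range, leaving 2,000/20,000 of the credit: $6,590 × 2,000/20,000 = $659.

$659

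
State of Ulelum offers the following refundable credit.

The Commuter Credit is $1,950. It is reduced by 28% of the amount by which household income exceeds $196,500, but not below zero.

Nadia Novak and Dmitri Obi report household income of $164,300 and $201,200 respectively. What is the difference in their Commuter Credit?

$1,316

Nadia ($164,300): Commuter Credit: $164,300 is at or below the $196,500 threshold, so the full $1,950 applies.
Dmitri ($201,200): Commuter Credit: 28% of the $4,700 excess over $196,500 is $1,316; credit = $1,950 − $1,316 = $634.
Difference: |$1,950 − $634| = $1,316.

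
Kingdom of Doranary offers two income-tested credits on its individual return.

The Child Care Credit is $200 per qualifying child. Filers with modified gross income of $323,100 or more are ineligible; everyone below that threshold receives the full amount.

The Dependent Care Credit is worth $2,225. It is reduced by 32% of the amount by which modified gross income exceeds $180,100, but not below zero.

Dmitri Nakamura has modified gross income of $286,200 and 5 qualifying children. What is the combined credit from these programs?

$1,000

Child Care Credit: base = 5 × $200 = $1,000. $286,200 is below the $323,100 cutoff, so the full $1,000 applies.
Dependent Care Credit: 32% of the $106,100 excess over $180,100 is $33,952 ≥ base, so the credit is $0.
Total: $1,000 + $0 = $1,000.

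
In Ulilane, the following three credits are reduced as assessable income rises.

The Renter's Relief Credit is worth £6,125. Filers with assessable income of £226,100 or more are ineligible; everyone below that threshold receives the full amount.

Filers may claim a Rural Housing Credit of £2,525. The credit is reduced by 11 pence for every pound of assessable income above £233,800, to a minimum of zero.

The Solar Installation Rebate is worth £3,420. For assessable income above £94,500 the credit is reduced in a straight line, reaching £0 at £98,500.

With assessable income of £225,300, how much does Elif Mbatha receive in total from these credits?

£8,650

Renter's Relief Credit: £225,300 is below the £226,100 cutoff, so the full £6,125 applies.
Rural Housing Credit: £225,300 is at or below the £233,800 threshold, so the full £2,525 applies.
Solar Installation Rebate: £225,300 is at or above £98,500, so the credit is £0.
Total: £6,125 + £2,525 + £0 = £8,650.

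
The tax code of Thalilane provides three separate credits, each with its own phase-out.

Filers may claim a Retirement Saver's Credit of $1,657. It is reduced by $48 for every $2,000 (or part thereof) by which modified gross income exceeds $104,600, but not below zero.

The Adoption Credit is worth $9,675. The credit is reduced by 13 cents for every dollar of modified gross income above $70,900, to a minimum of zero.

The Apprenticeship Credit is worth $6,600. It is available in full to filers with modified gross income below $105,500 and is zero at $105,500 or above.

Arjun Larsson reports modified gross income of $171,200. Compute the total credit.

$25

Retirement Saver's Credit: income exceeds $104,600 by $66,600, which is 34 full-or-partial $2,000 increments; reduction = 34 × $48 = $1,632, leaving $25.
Adoption Credit: 13% of the $100,300 excess over $70,900 is $13,039 ≥ base, so the credit is $0.
Apprenticeship Credit: $171,200 meets or exceeds the $105,500 cutoff, so the credit is $0.
Total: $25 + $0 + $0 = $25.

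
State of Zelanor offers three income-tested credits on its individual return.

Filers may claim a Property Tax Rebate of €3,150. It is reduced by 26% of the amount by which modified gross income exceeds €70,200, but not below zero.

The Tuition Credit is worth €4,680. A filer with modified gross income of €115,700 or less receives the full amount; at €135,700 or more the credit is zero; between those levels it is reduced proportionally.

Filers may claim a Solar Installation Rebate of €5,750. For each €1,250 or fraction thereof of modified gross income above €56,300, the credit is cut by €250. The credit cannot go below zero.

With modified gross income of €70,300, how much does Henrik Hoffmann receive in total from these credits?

€10,554

Property Tax Rebate: 26% of the €100 excess over €70,200 is €26; credit = €3,150 − €26 = €3,124.
Tuition Credit: €70,300 is at or below the €115,700 threshold, so the full €4,680 applies.
Solar Installation Rebate: income exceeds €56,300 by €14,000, which is 12 full-or-partial €1,250 increments; reduction = 12 × €250 = €3,000, leaving €2,750.
Total: €3,124 + €4,680 + €2,750 = €10,554.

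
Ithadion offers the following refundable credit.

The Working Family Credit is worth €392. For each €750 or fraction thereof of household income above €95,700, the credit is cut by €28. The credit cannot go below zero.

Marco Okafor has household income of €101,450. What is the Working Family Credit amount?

€168

Working Family Credit: income exceeds €95,700 by €5,750, which is 8 full-or-partial €750 increments; reduction = 8 × €28 = €224, leaving €168.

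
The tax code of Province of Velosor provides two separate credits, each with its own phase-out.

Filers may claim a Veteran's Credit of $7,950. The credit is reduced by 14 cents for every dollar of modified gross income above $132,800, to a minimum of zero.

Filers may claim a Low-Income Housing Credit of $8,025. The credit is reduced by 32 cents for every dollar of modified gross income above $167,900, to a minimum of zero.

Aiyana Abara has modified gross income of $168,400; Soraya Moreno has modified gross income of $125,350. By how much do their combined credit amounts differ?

$5,144

Aiyana ($168,400): Veteran's Credit: 14% of the $35,600 excess over $132,800 is $4,984; credit = $7,950 − $4,984 = $2,966. Low-Income Housing Credit: 32% of the $500 excess over $167,900 is $160; credit = $8,025 − $160 = $7,865. total $2,966 + $7,865 = $10,831
Soraya ($125,350): Veteran's Credit: $125,350 is at or below the $132,800 threshold, so the full $7,950 applies. Low-Income Housing Credit: $125,350 is at or below the $167,900 threshold, so the full $8,025 applies. total $7,950 + $8,025 = $15,975
Difference: |$10,831 − $15,975| = $5,144.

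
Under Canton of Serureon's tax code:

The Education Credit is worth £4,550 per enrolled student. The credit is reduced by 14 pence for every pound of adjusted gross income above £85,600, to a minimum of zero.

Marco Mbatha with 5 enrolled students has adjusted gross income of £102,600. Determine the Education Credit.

£20,370

Education Credit: base = 5 × £4,550 = £22,750. 14% of the £17,000 excess over £85,600 is £2,380; credit = £22,750 − £2,380 = £20,370.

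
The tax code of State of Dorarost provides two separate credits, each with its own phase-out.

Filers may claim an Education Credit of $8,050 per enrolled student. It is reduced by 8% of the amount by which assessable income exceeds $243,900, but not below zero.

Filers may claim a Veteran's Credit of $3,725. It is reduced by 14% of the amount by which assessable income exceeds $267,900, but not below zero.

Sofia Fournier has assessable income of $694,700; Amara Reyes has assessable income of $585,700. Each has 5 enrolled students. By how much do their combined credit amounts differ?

$8,720

Sofia ($694,700): Education Credit: base = 5 × $8,050 = $40,250. 8% of the $450,800 excess over $243,900 is $36,064; credit = $40,250 − $36,064 = $4,186. Veteran's Credit: 14% of the $426,800 excess over $267,900 is $59,752 ≥ base, so the credit is $0. total $4,186 + $0 = $4,186
Amara ($585,700): Education Credit: base = 5 × $8,050 = $40,250. 8% of the $341,800 excess over $243,900 is $27,344; credit = $40,250 − $27,344 = $12,906. Veteran's Credit: 14% of the $317,800 excess over $267,900 is $44,492 ≥ base, so the credit is $0. total $12,906 + $0 = $12,906
Difference: |$4,186 − $12,906| = $8,720.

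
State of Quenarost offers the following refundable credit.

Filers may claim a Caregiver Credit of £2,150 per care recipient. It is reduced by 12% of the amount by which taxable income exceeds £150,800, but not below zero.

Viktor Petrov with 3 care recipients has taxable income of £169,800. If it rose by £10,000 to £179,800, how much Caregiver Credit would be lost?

£1,200

At £169,800 — base = 3 × £2,150 = £6,450. 12% of the £19,000 excess over £150,800 is £2,280; credit = £6,450 − £2,280 = £4,170.
At £179,800 — base = 3 × £2,150 = £6,450. 12% of the £29,000 excess over £150,800 is £3,480; credit = £6,450 − £3,480 = £2,970.
Lost: £4,170 − £2,970 = £1,200.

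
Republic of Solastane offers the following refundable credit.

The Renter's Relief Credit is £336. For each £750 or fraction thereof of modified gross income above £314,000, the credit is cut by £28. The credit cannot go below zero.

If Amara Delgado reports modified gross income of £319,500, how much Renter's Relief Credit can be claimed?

Renter's Relief Credit: income exceeds £314,000 by £5,500, which is 8 full-or-partial £750 increments; reduction = 8 × £28 = £224, leaving £112.

£112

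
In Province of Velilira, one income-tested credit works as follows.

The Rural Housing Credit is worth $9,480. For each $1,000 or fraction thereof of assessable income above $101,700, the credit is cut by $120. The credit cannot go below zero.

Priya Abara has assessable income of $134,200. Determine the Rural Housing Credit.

Rural Housing Credit: income exceeds $101,700 by $32,500, which is 33 full-or-partial $1,000 increments; reduction = 33 × $120 = $3,960, leaving $5,520.

$5,520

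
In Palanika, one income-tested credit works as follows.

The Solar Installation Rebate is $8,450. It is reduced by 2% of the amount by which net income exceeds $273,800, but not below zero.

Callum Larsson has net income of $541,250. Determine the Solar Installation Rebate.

Solar Installation Rebate: 2% of the $267,450 excess over $273,800 is $5,349; credit = $8,450 − $5,349 = $3,101.

$3,101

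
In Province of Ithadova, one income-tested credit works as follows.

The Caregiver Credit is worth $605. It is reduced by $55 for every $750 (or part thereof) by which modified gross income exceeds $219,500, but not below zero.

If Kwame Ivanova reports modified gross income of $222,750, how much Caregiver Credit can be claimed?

Caregiver Credit: income exceeds $219,500 by $3,250, which is 5 full-or-partial $750 increments; reduction = 5 × $55 = $275, leaving $330.

$330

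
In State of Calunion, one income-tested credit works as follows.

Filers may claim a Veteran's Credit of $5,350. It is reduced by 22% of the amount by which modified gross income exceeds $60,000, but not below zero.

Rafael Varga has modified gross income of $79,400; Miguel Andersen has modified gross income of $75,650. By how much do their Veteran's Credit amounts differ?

$825

Rafael ($79,400): Veteran's Credit: 22% of the $19,400 excess over $60,000 is $4,268; credit = $5,350 − $4,268 = $1,082.
Miguel ($75,650): Veteran's Credit: 22% of the $15,650 excess over $60,000 is $3,443; credit = $5,350 − $3,443 = $1,907.
Difference: |$1,082 − $1,907| = $825.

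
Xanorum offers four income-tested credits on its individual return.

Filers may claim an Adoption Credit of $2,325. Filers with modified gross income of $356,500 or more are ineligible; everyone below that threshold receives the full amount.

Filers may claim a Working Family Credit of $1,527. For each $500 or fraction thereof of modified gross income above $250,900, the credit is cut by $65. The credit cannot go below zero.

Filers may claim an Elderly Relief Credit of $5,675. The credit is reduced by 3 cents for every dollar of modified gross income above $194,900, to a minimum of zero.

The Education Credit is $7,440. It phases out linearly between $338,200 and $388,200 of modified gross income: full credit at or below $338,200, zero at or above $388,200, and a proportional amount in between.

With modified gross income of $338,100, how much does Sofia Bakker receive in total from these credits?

Adoption Credit: $338,100 is below the $356,500 cutoff, so the full $2,325 applies.
Working Family Credit: income exceeds $250,900 by $87,200 → 175 increments × $65 = $11,375 ≥ base, so the credit is $0.
Elderly Relief Credit: 3% of the $143,200 excess over $194,900 is $4,296; credit = $5,675 − $4,296 = $1,379.
Education Credit: $338,100 is at or below the $338,200 threshold, so the full $7,440 applies.
Total: $2,325 + $0 + $1,379 + $7,440 = $11,144.

$11,144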